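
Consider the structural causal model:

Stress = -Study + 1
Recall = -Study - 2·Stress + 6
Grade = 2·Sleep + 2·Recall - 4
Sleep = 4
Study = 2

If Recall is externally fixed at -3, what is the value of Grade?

-2

Intervening sets Recall = -3 and removes its equation (Recall = -Study - 2·Stress + 6).
Grade = 2·Sleep + 2·Recall - 4  [with Sleep=4, Recall=-3]  = -2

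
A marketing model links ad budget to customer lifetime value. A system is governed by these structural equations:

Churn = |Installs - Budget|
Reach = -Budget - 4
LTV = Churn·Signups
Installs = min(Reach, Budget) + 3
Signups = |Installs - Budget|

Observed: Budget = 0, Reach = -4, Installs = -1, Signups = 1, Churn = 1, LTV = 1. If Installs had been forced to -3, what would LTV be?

9

The intervention breaks the incoming arrows to Installs: Installs = min(Reach, Budget) + 3 no longer applies, and Installs = -3.
Signups = |Installs - Budget|  [with Installs=-3, Budget=0]  = 3
Churn = |Installs - Budget|  [with Installs=-3, Budget=0]  = 3
LTV = Churn·Signups  [with Churn=3, Signups=3]  = 9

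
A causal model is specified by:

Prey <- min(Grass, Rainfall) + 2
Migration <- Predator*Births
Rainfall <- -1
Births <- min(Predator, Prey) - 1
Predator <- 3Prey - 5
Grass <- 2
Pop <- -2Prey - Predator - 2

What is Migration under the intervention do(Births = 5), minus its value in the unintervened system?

The intervention breaks the incoming arrows to Births: Births <- min(Predator, Prey) - 1 no longer applies, and Births = 5.
Prey = min(Grass, Rainfall) + 2  [with Grass=2, Rainfall=-1]  = 1
Predator = 3Prey - 5  [with Prey=1]  = -2
Migration = Predator*Births  [with Predator=-2, Births=5]  = -10
Without intervention: Prey = min(Grass, Rainfall) + 2  [with Grass=2, Rainfall=-1]  = 1; Predator = 3Prey - 5  [with Prey=1]  = -2; Births = min(Predator, Prey) - 1  [with Predator=-2, Prey=1]  = -3; Migration = Predator*Births  [with Predator=-2, Births=-3]  = 6.
Change = -10 − 6 = -16.

-16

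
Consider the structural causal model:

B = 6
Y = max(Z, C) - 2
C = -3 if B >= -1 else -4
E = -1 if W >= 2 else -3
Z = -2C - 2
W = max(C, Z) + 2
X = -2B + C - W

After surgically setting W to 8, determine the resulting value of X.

-23

Intervening sets W = 8 and removes its equation (W = max(C, Z) + 2).
C = -3 if B >= -1 else -4  [with B=6]  = -3
X = -2B + C - W  [with B=6, C=-3, W=8]  = -23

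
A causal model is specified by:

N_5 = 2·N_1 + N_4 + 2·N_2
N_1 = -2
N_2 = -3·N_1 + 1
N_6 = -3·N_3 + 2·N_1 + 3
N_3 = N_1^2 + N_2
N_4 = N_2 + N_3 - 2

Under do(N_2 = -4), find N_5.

do(N_2=-4) replaces the equation N_2 = -3·N_1 + 1 with the constant N_2 = -4.
N_3 = N_1^2 + N_2  [with N_1=-2, N_2=-4]  = 0
N_4 = N_2 + N_3 - 2  [with N_2=-4, N_3=0]  = -6
N_5 = 2·N_1 + N_4 + 2·N_2  [with N_1=-2, N_4=-6, N_2=-4]  = -18

-18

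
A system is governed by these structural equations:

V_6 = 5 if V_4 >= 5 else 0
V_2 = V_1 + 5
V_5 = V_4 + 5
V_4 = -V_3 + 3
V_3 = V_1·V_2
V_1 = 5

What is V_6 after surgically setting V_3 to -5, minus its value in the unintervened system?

5

The intervention breaks the incoming arrows to V_3: V_3 = V_1·V_2 no longer applies, and V_3 = -5.
V_4 = -V_3 + 3  [with V_3=-5]  = 8
V_6 = 5 if V_4 >= 5 else 0  [with V_4=8]  = 5
Without intervention: V_2 = V_1 + 5  [with V_1=5]  = 10; V_3 = V_1·V_2  [with V_1=5, V_2=10]  = 50; V_4 = -V_3 + 3  [with V_3=50]  = -47; V_6 = 5 if V_4 >= 5 else 0  [with V_4=-47]  = 0.
Change = 5 − 0 = 5.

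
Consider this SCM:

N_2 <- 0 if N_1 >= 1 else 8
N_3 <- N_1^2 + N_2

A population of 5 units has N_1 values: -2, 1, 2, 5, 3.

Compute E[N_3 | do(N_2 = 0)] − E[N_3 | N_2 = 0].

-1.15

The intervention sets N_2=0 in all 5 units regardless of N_1. Recomputing N_3 per unit gives 4, 1, 4, 25, 9; average 8.6.
Observing N_2=0 restricts to units where N_2's equation naturally yields 0: N_1 ∈ {1, 2, 5, 3}. In that subpopulation N_3 = 1, 4, 25, 9, mean 9.75.
Difference = 8.6 − 9.75 = -1.15.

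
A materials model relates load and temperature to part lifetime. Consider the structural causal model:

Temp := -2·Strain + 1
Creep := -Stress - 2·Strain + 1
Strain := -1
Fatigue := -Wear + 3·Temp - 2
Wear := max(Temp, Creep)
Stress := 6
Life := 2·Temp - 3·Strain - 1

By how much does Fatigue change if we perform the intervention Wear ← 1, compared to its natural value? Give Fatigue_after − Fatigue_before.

2

The intervention breaks the incoming arrows to Wear: Wear := max(Temp, Creep) no longer applies, and Wear = 1.
Temp = -2·Strain + 1  [with Strain=-1]  = 3
Fatigue = -Wear + 3·Temp - 2  [with Wear=1, Temp=3]  = 6
Without intervention: Temp = -2·Strain + 1  [with Strain=-1]  = 3; Creep = -Stress - 2·Strain + 1  [with Stress=6, Strain=-1]  = -3; Wear = max(Temp, Creep)  [with Temp=3, Creep=-3]  = 3; Fatigue = -Wear + 3·Temp - 2  [with Wear=3, Temp=3]  = 4.
Change = 6 − 4 = 2.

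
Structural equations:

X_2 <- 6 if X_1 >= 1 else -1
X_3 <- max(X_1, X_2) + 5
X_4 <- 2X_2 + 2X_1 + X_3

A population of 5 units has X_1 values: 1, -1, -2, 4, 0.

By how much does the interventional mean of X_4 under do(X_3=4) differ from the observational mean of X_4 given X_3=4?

9.4

Every unit gets X_3=4 under the intervention. X_4 values become 18, 0, -2, 24, 2; E[X_4|do(X_3=4)] = 8.4.
E[X_4|X_3=4] averages over only the 2 units with X_3=4 (X_1 = -1, -2): X_4 = 0, -2, mean -1.
Difference = 8.4 − (-1) = 9.4.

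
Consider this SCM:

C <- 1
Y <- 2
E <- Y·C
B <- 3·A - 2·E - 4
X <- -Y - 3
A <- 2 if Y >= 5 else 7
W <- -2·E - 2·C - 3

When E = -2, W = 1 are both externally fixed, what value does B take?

21

Under do(E = -2, W = 1), each intervened variable's structural equation is replaced by its fixed value.
A = 2 if Y >= 5 else 7  [with Y=2]  = 7
B = 3·A - 2·E - 4  [with A=7, E=-2]  = 21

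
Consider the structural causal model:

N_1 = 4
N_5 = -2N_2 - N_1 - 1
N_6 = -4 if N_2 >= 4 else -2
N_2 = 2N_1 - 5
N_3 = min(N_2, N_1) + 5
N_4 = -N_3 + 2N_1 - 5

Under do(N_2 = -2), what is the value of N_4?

0

Under do(N_2=-2), the mechanism N_2 = 2N_1 - 5 is discarded; N_2 is fixed at -2.
N_3 = min(N_2, N_1) + 5  [with N_2=-2, N_1=4]  = 3
N_4 = -N_3 + 2N_1 - 5  [with N_3=3, N_1=4]  = 0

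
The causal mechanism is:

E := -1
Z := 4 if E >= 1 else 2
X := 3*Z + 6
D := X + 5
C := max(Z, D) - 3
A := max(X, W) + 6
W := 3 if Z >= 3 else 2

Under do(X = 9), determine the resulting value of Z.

2

Under do(X=9), the mechanism X := 3*Z + 6 is discarded; X is fixed at 9.
Since Z is not a descendant of the intervened variable, it is unaffected.
Z = 4 if E >= 1 else 2  [with E=-1]  = 2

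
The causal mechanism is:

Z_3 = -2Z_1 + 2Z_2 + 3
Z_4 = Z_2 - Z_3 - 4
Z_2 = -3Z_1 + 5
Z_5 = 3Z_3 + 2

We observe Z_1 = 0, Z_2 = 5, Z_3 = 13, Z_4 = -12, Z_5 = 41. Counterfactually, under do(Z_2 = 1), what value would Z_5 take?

do(Z_2=1) replaces the equation Z_2 = -3Z_1 + 5 with the constant Z_2 = 1.
Z_3 = -2Z_1 + 2Z_2 + 3  [with Z_1=0, Z_2=1]  = 5
Z_5 = 3Z_3 + 2  [with Z_3=5]  = 17

17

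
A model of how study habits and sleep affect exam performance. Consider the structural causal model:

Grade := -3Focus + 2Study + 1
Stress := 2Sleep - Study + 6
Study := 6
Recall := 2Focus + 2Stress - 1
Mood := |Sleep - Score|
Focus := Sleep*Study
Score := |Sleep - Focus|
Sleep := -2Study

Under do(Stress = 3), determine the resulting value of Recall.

The intervention breaks the incoming arrows to Stress: Stress := 2Sleep - Study + 6 no longer applies, and Stress = 3.
Sleep = -2Study  [with Study=6]  = -12
Focus = Sleep*Study  [with Sleep=-12, Study=6]  = -72
Recall = 2Focus + 2Stress - 1  [with Focus=-72, Stress=3]  = -139

-139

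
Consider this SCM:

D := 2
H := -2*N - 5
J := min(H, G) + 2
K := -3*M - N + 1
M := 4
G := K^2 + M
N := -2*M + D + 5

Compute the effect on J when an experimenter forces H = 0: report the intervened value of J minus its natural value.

Intervening sets H = 0 and removes its equation (H := -2*N - 5).
N = -2*M + D + 5  [with M=4, D=2]  = -1
K = -3*M - N + 1  [with M=4, N=-1]  = -10
G = K^2 + M  [with K=-10, M=4]  = 104
J = min(H, G) + 2  [with H=0, G=104]  = 2
Without intervention: N = -2*M + D + 5  [with M=4, D=2]  = -1; K = -3*M - N + 1  [with M=4, N=-1]  = -10; G = K^2 + M  [with K=-10, M=4]  = 104; H = -2*N - 5  [with N=-1]  = -3; J = min(H, G) + 2  [with H=-3, G=104]  = -1.
Change = 2 − (-1) = 3.

3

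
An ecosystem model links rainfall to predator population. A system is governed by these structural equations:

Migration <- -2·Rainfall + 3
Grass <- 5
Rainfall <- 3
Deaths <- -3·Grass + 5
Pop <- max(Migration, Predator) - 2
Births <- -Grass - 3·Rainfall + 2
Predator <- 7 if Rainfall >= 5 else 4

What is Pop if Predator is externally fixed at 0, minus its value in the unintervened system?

-4

The intervention breaks the incoming arrows to Predator: Predator <- 7 if Rainfall >= 5 else 4 no longer applies, and Predator = 0.
Migration = -2·Rainfall + 3  [with Rainfall=3]  = -3
Pop = max(Migration, Predator) - 2  [with Migration=-3, Predator=0]  = -2
Without intervention: Predator = 7 if Rainfall >= 5 else 4  [with Rainfall=3]  = 4; Migration = -2·Rainfall + 3  [with Rainfall=3]  = -3; Pop = max(Migration, Predator) - 2  [with Migration=-3, Predator=4]  = 2.
Change = -2 − 2 = -4.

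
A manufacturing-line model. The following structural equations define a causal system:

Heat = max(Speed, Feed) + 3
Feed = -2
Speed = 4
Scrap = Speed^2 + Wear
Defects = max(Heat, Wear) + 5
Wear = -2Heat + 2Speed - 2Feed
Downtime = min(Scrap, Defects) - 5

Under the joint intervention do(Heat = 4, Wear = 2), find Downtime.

Under do(Heat = 4, Wear = 2), each intervened variable's structural equation is replaced by its fixed value.
Defects = max(Heat, Wear) + 5  [with Heat=4, Wear=2]  = 9
Scrap = Speed^2 + Wear  [with Speed=4, Wear=2]  = 18
Downtime = min(Scrap, Defects) - 5  [with Scrap=18, Defects=9]  = 4

4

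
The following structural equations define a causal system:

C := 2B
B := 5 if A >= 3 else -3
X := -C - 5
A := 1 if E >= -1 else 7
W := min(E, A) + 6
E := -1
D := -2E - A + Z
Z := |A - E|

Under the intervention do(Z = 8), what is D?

9

The intervention breaks the incoming arrows to Z: Z := |A - E| no longer applies, and Z = 8.
A = 1 if E >= -1 else 7  [with E=-1]  = 1
D = -2E - A + Z  [with E=-1, A=1, Z=8]  = 9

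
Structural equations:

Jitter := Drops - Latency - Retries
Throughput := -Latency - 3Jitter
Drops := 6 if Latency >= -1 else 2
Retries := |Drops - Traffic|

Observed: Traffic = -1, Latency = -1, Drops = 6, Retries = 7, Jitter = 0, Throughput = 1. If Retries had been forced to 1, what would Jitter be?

6

Intervening sets Retries = 1 and removes its equation (Retries := |Drops - Traffic|).
Drops = 6 if Latency >= -1 else 2  [with Latency=-1]  = 6
Jitter = Drops - Latency - Retries  [with Drops=6, Latency=-1, Retries=1]  = 6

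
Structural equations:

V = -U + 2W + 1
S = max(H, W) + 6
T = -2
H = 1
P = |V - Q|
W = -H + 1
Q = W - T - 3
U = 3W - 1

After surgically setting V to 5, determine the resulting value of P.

do(V=5) replaces the equation V = -U + 2W + 1 with the constant V = 5.
W = -H + 1  [with H=1]  = 0
Q = W - T - 3  [with W=0, T=-2]  = -1
P = |V - Q|  [with V=5, Q=-1]  = 6

6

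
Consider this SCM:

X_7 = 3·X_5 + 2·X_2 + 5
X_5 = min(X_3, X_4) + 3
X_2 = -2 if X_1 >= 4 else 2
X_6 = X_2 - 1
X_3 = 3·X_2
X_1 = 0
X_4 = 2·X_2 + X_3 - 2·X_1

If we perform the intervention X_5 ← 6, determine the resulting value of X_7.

27

Under do(X_5=6), the mechanism X_5 = min(X_3, X_4) + 3 is discarded; X_5 is fixed at 6.
X_2 = -2 if X_1 >= 4 else 2  [with X_1=0]  = 2
X_7 = 3·X_5 + 2·X_2 + 5  [with X_5=6, X_2=2]  = 27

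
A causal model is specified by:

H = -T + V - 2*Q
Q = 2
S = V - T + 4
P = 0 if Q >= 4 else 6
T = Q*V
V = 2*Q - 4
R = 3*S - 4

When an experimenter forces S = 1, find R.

-1

Intervening sets S = 1 and removes its equation (S = V - T + 4).
R = 3*S - 4  [with S=1]  = -1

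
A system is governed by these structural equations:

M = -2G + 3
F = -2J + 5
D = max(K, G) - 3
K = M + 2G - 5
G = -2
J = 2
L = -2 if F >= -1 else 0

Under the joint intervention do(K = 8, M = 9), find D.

5

The joint intervention fixes K = 8, M = 9, removing each variable's own equation.
D = max(K, G) - 3  [with K=8, G=-2]  = 5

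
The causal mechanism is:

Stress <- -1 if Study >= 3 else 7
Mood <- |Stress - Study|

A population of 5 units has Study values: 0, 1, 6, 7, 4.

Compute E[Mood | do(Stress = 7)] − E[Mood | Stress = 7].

do(Stress=7) breaks Stress's dependence on Study. With Stress=7 fixed, Mood across the units is 7, 6, 1, 0, 3, mean 3.4.
Conditioning on Stress=7 selects the 2 unit(s) with Study ∈ {0, 1}. Their Mood values: 7, 6. Mean = 6.5.
Difference = 3.4 − 6.5 = -3.1.

-3.1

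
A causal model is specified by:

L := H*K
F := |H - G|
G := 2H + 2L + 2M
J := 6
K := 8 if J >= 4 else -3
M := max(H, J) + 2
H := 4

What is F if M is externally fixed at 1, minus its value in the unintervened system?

The intervention breaks the incoming arrows to M: M := max(H, J) + 2 no longer applies, and M = 1.
K = 8 if J >= 4 else -3  [with J=6]  = 8
L = H*K  [with H=4, K=8]  = 32
G = 2H + 2L + 2M  [with H=4, L=32, M=1]  = 74
F = |H - G|  [with H=4, G=74]  = 70
Without intervention: K = 8 if J >= 4 else -3  [with J=6]  = 8; M = max(H, J) + 2  [with H=4, J=6]  = 8; L = H*K  [with H=4, K=8]  = 32; G = 2H + 2L + 2M  [with H=4, L=32, M=8]  = 88; F = |H - G|  [with H=4, G=88]  = 84.
Change = 70 − 84 = -14.

-14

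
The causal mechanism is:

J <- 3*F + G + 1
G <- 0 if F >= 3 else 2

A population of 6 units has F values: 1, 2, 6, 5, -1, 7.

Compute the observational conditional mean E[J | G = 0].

19

Observing G=0 restricts to units where G's equation naturally yields 0: F ∈ {6, 5, 7}. In that subpopulation J = 19, 16, 22, mean 19.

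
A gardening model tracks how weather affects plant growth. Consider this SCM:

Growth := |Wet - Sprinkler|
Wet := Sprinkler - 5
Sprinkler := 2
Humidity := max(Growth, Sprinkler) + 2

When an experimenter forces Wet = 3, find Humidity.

Under do(Wet=3), the mechanism Wet := Sprinkler - 5 is discarded; Wet is fixed at 3.
Growth = |Wet - Sprinkler|  [with Wet=3, Sprinkler=2]  = 1
Humidity = max(Growth, Sprinkler) + 2  [with Growth=1, Sprinkler=2]  = 4

4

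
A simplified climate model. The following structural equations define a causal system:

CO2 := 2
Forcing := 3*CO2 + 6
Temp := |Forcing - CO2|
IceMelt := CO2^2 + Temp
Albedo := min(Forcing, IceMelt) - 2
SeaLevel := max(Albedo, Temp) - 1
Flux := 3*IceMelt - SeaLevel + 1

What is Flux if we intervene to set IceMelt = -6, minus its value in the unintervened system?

The intervention breaks the incoming arrows to IceMelt: IceMelt := CO2^2 + Temp no longer applies, and IceMelt = -6.
Forcing = 3*CO2 + 6  [with CO2=2]  = 12
Temp = |Forcing - CO2|  [with Forcing=12, CO2=2]  = 10
Albedo = min(Forcing, IceMelt) - 2  [with Forcing=12, IceMelt=-6]  = -8
SeaLevel = max(Albedo, Temp) - 1  [with Albedo=-8, Temp=10]  = 9
Flux = 3*IceMelt - SeaLevel + 1  [with IceMelt=-6, SeaLevel=9]  = -26
Without intervention: Forcing = 3*CO2 + 6  [with CO2=2]  = 12; Temp = |Forcing - CO2|  [with Forcing=12, CO2=2]  = 10; IceMelt = CO2^2 + Temp  [with CO2=2, Temp=10]  = 14; Albedo = min(Forcing, IceMelt) - 2  [with Forcing=12, IceMelt=14]  = 10; SeaLevel = max(Albedo, Temp) - 1  [with Albedo=10, Temp=10]  = 9; Flux = 3*IceMelt - SeaLevel + 1  [with IceMelt=14, SeaLevel=9]  = 34.
Change = -26 − 34 = -60.

-60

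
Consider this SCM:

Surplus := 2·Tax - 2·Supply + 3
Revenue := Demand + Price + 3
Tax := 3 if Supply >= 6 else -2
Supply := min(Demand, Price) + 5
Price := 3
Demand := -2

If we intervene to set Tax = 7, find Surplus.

The intervention breaks the incoming arrows to Tax: Tax := 3 if Supply >= 6 else -2 no longer applies, and Tax = 7.
Supply = min(Demand, Price) + 5  [with Demand=-2, Price=3]  = 3
Surplus = 2·Tax - 2·Supply + 3  [with Tax=7, Supply=3]  = 11

11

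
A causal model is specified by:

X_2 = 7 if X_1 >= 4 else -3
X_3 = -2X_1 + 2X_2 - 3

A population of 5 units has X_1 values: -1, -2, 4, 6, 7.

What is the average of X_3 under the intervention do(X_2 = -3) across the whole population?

-14.6

The intervention sets X_2=-3 in all 5 units regardless of X_1. Recomputing X_3 per unit gives -7, -5, -17, -21, -23; average -14.6.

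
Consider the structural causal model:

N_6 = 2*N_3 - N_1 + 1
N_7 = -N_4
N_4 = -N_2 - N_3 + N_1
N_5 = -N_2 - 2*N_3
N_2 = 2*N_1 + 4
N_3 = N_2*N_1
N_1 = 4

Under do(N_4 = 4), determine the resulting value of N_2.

The intervention breaks the incoming arrows to N_4: N_4 = -N_2 - N_3 + N_1 no longer applies, and N_4 = 4.
Since N_2 is not a descendant of the intervened variable, it is unaffected.
N_2 = 2*N_1 + 4  [with N_1=4]  = 12

12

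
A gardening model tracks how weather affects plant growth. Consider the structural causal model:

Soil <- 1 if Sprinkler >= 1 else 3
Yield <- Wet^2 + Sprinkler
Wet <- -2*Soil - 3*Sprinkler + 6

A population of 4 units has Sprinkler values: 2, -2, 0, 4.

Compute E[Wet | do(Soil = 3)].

Every unit gets Soil=3 under the intervention. Wet values become -6, 6, 0, -12; E[Wet|do(Soil=3)] = -3.

-3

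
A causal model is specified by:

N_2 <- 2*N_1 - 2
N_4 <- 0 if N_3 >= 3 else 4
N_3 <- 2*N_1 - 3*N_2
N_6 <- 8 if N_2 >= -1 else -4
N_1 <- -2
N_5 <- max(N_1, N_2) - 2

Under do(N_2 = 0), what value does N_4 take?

Under do(N_2=0), the mechanism N_2 <- 2*N_1 - 2 is discarded; N_2 is fixed at 0.
N_3 = 2*N_1 - 3*N_2  [with N_1=-2, N_2=0]  = -4
N_4 = 0 if N_3 >= 3 else 4  [with N_3=-4]  = 4

4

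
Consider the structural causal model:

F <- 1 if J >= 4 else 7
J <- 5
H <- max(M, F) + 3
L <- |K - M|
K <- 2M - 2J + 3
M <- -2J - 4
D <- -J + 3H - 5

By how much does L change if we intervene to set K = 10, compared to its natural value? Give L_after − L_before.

The intervention breaks the incoming arrows to K: K <- 2M - 2J + 3 no longer applies, and K = 10.
M = -2J - 4  [with J=5]  = -14
L = |K - M|  [with K=10, M=-14]  = 24
Without intervention: M = -2J - 4  [with J=5]  = -14; K = 2M - 2J + 3  [with M=-14, J=5]  = -35; L = |K - M|  [with K=-35, M=-14]  = 21.
Change = 24 − 21 = 3.

3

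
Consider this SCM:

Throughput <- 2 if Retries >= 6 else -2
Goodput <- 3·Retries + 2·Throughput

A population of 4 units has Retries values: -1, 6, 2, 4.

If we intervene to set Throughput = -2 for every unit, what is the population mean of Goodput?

Under do(Throughput=-2), Throughput's equation is replaced by Throughput=-2 for every unit. Per-unit Goodput: -7, 14, 2, 8. Mean = 4.25.

4.25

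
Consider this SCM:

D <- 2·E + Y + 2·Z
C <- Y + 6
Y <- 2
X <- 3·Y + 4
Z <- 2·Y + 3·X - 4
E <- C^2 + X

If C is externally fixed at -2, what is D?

Under do(C=-2), the mechanism C <- Y + 6 is discarded; C is fixed at -2.
X = 3·Y + 4  [with Y=2]  = 10
Z = 2·Y + 3·X - 4  [with Y=2, X=10]  = 30
E = C^2 + X  [with C=-2, X=10]  = 14
D = 2·E + Y + 2·Z  [with E=14, Y=2, Z=30]  = 90

90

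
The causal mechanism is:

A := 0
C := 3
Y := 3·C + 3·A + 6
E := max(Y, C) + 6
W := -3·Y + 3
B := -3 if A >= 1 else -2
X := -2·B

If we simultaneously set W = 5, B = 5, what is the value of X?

Under do(W = 5, B = 5), each intervened variable's structural equation is replaced by its fixed value.
X = -2·B  [with B=5]  = -10

-10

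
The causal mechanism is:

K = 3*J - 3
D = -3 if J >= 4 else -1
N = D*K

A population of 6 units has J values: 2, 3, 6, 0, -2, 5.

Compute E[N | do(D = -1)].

do(D=-1) breaks D's dependence on J. With D=-1 fixed, N across the units is -3, -6, -15, 3, 9, -12, mean -4.

-4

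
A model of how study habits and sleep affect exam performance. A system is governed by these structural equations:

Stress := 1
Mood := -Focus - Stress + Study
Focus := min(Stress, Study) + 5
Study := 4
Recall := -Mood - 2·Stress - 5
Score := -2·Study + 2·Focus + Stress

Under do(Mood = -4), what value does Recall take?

-3

The intervention breaks the incoming arrows to Mood: Mood := -Focus - Stress + Study no longer applies, and Mood = -4.
Recall = -Mood - 2·Stress - 5  [with Mood=-4, Stress=1]  = -3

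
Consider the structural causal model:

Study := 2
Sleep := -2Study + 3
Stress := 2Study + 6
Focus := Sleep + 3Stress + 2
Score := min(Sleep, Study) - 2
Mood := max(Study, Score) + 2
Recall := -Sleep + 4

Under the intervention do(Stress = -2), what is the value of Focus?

The intervention breaks the incoming arrows to Stress: Stress := 2Study + 6 no longer applies, and Stress = -2.
Sleep = -2Study + 3  [with Study=2]  = -1
Focus = Sleep + 3Stress + 2  [with Sleep=-1, Stress=-2]  = -5

-5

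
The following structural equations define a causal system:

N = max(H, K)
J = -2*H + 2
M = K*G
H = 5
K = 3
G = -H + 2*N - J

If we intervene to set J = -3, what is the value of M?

The intervention breaks the incoming arrows to J: J = -2*H + 2 no longer applies, and J = -3.
N = max(H, K)  [with H=5, K=3]  = 5
G = -H + 2*N - J  [with H=5, N=5, J=-3]  = 8
M = K*G  [with K=3, G=8]  = 24

24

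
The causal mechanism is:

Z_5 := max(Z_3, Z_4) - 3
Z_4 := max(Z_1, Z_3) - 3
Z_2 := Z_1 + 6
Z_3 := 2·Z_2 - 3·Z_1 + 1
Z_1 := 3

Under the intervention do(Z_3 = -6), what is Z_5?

do(Z_3=-6) replaces the equation Z_3 := 2·Z_2 - 3·Z_1 + 1 with the constant Z_3 = -6.
Z_4 = max(Z_1, Z_3) - 3  [with Z_1=3, Z_3=-6]  = 0
Z_5 = max(Z_3, Z_4) - 3  [with Z_3=-6, Z_4=0]  = -3

-3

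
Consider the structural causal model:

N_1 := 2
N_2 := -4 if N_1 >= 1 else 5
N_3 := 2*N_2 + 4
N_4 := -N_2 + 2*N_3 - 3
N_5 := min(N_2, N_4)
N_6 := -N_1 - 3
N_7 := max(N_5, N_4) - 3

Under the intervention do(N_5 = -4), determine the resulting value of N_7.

-7

Under do(N_5=-4), the mechanism N_5 := min(N_2, N_4) is discarded; N_5 is fixed at -4.
N_2 = -4 if N_1 >= 1 else 5  [with N_1=2]  = -4
N_3 = 2*N_2 + 4  [with N_2=-4]  = -4
N_4 = -N_2 + 2*N_3 - 3  [with N_2=-4, N_3=-4]  = -7
N_7 = max(N_5, N_4) - 3  [with N_5=-4, N_4=-7]  = -7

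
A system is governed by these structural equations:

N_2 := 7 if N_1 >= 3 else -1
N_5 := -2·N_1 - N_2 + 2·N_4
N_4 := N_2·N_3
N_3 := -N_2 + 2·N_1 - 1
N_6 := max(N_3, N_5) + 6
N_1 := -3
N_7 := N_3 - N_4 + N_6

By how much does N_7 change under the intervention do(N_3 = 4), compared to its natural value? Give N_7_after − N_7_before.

5

The intervention breaks the incoming arrows to N_3: N_3 := -N_2 + 2·N_1 - 1 no longer applies, and N_3 = 4.
N_2 = 7 if N_1 >= 3 else -1  [with N_1=-3]  = -1
N_4 = N_2·N_3  [with N_2=-1, N_3=4]  = -4
N_5 = -2·N_1 - N_2 + 2·N_4  [with N_1=-3, N_2=-1, N_4=-4]  = -1
N_6 = max(N_3, N_5) + 6  [with N_3=4, N_5=-1]  = 10
N_7 = N_3 - N_4 + N_6  [with N_3=4, N_4=-4, N_6=10]  = 18
Without intervention: N_2 = 7 if N_1 >= 3 else -1  [with N_1=-3]  = -1; N_3 = -N_2 + 2·N_1 - 1  [with N_2=-1, N_1=-3]  = -6; N_4 = N_2·N_3  [with N_2=-1, N_3=-6]  = 6; N_5 = -2·N_1 - N_2 + 2·N_4  [with N_1=-3, N_2=-1, N_4=6]  = 19; N_6 = max(N_3, N_5) + 6  [with N_3=-6, N_5=19]  = 25; N_7 = N_3 - N_4 + N_6  [with N_3=-6, N_4=6, N_6=25]  = 13.
Change = 18 − 13 = 5.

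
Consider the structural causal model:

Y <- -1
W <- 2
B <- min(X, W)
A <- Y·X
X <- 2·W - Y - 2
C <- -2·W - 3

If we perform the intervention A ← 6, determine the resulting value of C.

do(A=6) replaces the equation A <- Y·X with the constant A = 6.
Since C is not a descendant of the intervened variable, it is unaffected.
C = -2·W - 3  [with W=2]  = -7

-7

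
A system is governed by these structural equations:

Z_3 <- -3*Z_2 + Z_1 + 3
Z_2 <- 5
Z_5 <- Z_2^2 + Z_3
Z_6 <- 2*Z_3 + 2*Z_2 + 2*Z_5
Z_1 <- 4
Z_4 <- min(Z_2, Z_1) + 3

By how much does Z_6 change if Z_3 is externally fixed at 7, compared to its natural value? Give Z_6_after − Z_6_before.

60

The intervention breaks the incoming arrows to Z_3: Z_3 <- -3*Z_2 + Z_1 + 3 no longer applies, and Z_3 = 7.
Z_5 = Z_2^2 + Z_3  [with Z_2=5, Z_3=7]  = 32
Z_6 = 2*Z_3 + 2*Z_2 + 2*Z_5  [with Z_3=7, Z_2=5, Z_5=32]  = 88
Without intervention: Z_3 = -3*Z_2 + Z_1 + 3  [with Z_2=5, Z_1=4]  = -8; Z_5 = Z_2^2 + Z_3  [with Z_2=5, Z_3=-8]  = 17; Z_6 = 2*Z_3 + 2*Z_2 + 2*Z_5  [with Z_3=-8, Z_2=5, Z_5=17]  = 28.
Change = 88 − 28 = 60.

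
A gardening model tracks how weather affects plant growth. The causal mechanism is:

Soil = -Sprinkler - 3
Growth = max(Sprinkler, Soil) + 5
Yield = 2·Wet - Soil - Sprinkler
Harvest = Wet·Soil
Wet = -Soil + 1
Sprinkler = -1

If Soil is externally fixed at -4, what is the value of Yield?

do(Soil=-4) replaces the equation Soil = -Sprinkler - 3 with the constant Soil = -4.
Wet = -Soil + 1  [with Soil=-4]  = 5
Yield = 2·Wet - Soil - Sprinkler  [with Wet=5, Soil=-4, Sprinkler=-1]  = 15

15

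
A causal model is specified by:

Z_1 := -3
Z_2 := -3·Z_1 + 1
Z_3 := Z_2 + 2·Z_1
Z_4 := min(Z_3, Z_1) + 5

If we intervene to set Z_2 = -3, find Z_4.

Under do(Z_2=-3), the mechanism Z_2 := -3·Z_1 + 1 is discarded; Z_2 is fixed at -3.
Z_3 = Z_2 + 2·Z_1  [with Z_2=-3, Z_1=-3]  = -9
Z_4 = min(Z_3, Z_1) + 5  [with Z_3=-9, Z_1=-3]  = -4

-4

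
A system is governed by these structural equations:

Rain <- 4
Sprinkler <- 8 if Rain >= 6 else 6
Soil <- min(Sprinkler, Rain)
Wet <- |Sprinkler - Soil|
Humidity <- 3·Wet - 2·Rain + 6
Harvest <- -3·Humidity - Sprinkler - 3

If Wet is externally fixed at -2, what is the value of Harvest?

15

Under do(Wet=-2), the mechanism Wet <- |Sprinkler - Soil| is discarded; Wet is fixed at -2.
Sprinkler = 8 if Rain >= 6 else 6  [with Rain=4]  = 6
Humidity = 3·Wet - 2·Rain + 6  [with Wet=-2, Rain=4]  = -8
Harvest = -3·Humidity - Sprinkler - 3  [with Humidity=-8, Sprinkler=6]  = 15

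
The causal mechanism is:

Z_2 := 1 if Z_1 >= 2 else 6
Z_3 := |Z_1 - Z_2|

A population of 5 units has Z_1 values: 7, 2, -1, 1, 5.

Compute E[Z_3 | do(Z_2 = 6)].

Every unit gets Z_2=6 under the intervention. Z_3 values become 1, 4, 7, 5, 1; E[Z_3|do(Z_2=6)] = 3.6.

3.6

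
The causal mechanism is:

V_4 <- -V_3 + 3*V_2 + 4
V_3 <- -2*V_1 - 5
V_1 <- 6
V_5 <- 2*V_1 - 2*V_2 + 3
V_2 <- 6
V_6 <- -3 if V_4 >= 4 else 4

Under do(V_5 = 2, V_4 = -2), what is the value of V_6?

4

Setting V_5 = 2, V_4 = -2 by intervention discards those variables' equations.
V_6 = -3 if V_4 >= 4 else 4  [with V_4=-2]  = 4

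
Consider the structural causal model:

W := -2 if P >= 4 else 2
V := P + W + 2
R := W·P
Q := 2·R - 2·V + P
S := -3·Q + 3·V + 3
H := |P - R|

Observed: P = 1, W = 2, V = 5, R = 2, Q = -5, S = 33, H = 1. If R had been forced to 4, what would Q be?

-1

Intervening sets R = 4 and removes its equation (R := W·P).
W = -2 if P >= 4 else 2  [with P=1]  = 2
V = P + W + 2  [with P=1, W=2]  = 5
Q = 2·R - 2·V + P  [with R=4, V=5, P=1]  = -1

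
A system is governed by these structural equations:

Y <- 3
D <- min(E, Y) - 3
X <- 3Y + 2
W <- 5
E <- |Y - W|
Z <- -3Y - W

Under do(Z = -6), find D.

-1

The intervention breaks the incoming arrows to Z: Z <- -3Y - W no longer applies, and Z = -6.
Since D is not a descendant of the intervened variable, it is unaffected.
E = |Y - W|  [with Y=3, W=5]  = 2
D = min(E, Y) - 3  [with E=2, Y=3]  = -1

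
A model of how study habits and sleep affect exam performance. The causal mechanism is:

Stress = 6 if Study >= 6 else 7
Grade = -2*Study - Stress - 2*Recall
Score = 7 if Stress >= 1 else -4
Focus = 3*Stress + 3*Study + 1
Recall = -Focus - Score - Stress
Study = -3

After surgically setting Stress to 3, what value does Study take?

-3

Under do(Stress=3), the mechanism Stress = 6 if Study >= 6 else 7 is discarded; Stress is fixed at 3.
Study is not downstream of the intervention, so its value is determined by the original equations.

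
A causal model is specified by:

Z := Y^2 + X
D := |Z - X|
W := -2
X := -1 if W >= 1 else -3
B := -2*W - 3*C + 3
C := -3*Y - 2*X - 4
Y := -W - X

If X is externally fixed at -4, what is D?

Under do(X=-4), the mechanism X := -1 if W >= 1 else -3 is discarded; X is fixed at -4.
Y = -W - X  [with W=-2, X=-4]  = 6
Z = Y^2 + X  [with Y=6, X=-4]  = 32
D = |Z - X|  [with Z=32, X=-4]  = 36

36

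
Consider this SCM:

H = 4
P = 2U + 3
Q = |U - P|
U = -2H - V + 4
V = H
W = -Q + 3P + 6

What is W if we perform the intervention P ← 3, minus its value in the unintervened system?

42

Under do(P=3), the mechanism P = 2U + 3 is discarded; P is fixed at 3.
V = H  [with H=4]  = 4
U = -2H - V + 4  [with H=4, V=4]  = -8
Q = |U - P|  [with U=-8, P=3]  = 11
W = -Q + 3P + 6  [with Q=11, P=3]  = 4
Without intervention: V = H  [with H=4]  = 4; U = -2H - V + 4  [with H=4, V=4]  = -8; P = 2U + 3  [with U=-8]  = -13; Q = |U - P|  [with U=-8, P=-13]  = 5; W = -Q + 3P + 6  [with Q=5, P=-13]  = -38.
Change = 4 − (-38) = 42.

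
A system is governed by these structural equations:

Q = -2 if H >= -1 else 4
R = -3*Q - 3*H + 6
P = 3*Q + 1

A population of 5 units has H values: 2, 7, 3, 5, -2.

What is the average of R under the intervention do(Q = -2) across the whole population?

Every unit gets Q=-2 under the intervention. R values become 6, -9, 3, -3, 18; E[R|do(Q=-2)] = 3.

3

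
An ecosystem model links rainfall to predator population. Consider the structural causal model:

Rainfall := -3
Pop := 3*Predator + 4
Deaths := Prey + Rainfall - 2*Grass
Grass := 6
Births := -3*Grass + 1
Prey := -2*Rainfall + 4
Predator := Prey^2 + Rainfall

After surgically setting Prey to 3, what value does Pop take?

22

The intervention breaks the incoming arrows to Prey: Prey := -2*Rainfall + 4 no longer applies, and Prey = 3.
Predator = Prey^2 + Rainfall  [with Prey=3, Rainfall=-3]  = 6
Pop = 3*Predator + 4  [with Predator=6]  = 22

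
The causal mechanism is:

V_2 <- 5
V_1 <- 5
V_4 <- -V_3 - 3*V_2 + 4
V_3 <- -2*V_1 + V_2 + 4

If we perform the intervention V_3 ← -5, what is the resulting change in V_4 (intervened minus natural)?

The intervention breaks the incoming arrows to V_3: V_3 <- -2*V_1 + V_2 + 4 no longer applies, and V_3 = -5.
V_4 = -V_3 - 3*V_2 + 4  [with V_3=-5, V_2=5]  = -6
Without intervention: V_3 = -2*V_1 + V_2 + 4  [with V_1=5, V_2=5]  = -1; V_4 = -V_3 - 3*V_2 + 4  [with V_3=-1, V_2=5]  = -10.
Change = -6 − (-10) = 4.

4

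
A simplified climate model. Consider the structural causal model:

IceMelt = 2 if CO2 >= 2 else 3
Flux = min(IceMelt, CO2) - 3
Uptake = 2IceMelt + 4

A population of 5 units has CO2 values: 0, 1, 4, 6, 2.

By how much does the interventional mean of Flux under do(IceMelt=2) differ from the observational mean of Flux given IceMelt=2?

-0.6

do(IceMelt=2) breaks IceMelt's dependence on CO2. With IceMelt=2 fixed, Flux across the units is -3, -2, -1, -1, -1, mean -1.6.
Observing IceMelt=2 restricts to units where IceMelt's equation naturally yields 2: CO2 ∈ {4, 6, 2}. In that subpopulation Flux = -1, -1, -1, mean -1.
Difference = -1.6 − (-1) = -0.6.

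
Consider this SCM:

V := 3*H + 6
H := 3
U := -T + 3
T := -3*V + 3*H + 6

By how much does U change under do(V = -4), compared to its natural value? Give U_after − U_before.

-57

Under do(V=-4), the mechanism V := 3*H + 6 is discarded; V is fixed at -4.
T = -3*V + 3*H + 6  [with V=-4, H=3]  = 27
U = -T + 3  [with T=27]  = -24
Without intervention: V = 3*H + 6  [with H=3]  = 15; T = -3*V + 3*H + 6  [with V=15, H=3]  = -30; U = -T + 3  [with T=-30]  = 33.
Change = -24 − 33 = -57.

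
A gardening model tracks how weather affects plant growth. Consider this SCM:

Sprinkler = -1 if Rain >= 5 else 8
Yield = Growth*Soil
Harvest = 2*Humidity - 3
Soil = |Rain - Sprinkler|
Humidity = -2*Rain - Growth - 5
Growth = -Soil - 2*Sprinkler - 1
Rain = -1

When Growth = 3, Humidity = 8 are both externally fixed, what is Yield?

The joint intervention fixes Growth = 3, Humidity = 8, removing each variable's own equation.
Sprinkler = -1 if Rain >= 5 else 8  [with Rain=-1]  = 8
Soil = |Rain - Sprinkler|  [with Rain=-1, Sprinkler=8]  = 9
Yield = Growth*Soil  [with Growth=3, Soil=9]  = 27

27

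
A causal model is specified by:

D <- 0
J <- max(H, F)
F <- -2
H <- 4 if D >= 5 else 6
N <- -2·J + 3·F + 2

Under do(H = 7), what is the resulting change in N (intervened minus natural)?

do(H=7) replaces the equation H <- 4 if D >= 5 else 6 with the constant H = 7.
J = max(H, F)  [with H=7, F=-2]  = 7
N = -2·J + 3·F + 2  [with J=7, F=-2]  = -18
Without intervention: H = 4 if D >= 5 else 6  [with D=0]  = 6; J = max(H, F)  [with H=6, F=-2]  = 6; N = -2·J + 3·F + 2  [with J=6, F=-2]  = -16.
Change = -18 − (-16) = -2.

-2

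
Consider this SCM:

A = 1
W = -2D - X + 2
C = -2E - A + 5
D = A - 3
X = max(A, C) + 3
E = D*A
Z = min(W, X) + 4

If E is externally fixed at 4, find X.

do(E=4) replaces the equation E = D*A with the constant E = 4.
C = -2E - A + 5  [with E=4, A=1]  = -4
X = max(A, C) + 3  [with A=1, C=-4]  = 4

4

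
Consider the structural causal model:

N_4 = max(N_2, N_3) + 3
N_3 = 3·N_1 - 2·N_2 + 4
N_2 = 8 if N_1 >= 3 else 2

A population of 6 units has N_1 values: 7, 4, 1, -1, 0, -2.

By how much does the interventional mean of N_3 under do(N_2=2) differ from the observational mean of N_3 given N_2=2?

6

Every unit gets N_2=2 under the intervention. N_3 values become 21, 12, 3, -3, 0, -6; E[N_3|do(N_2=2)] = 4.5.
Observing N_2=2 restricts to units where N_2's equation naturally yields 2: N_1 ∈ {1, -1, 0, -2}. In that subpopulation N_3 = 3, -3, 0, -6, mean -1.5.
Difference = 4.5 − (-1.5) = 6.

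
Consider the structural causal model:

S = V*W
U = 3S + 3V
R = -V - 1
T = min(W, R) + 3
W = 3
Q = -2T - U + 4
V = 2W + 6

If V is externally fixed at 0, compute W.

Under do(V=0), the mechanism V = 2W + 6 is discarded; V is fixed at 0.
W is not downstream of the intervention, so its value is determined by the original equations.

3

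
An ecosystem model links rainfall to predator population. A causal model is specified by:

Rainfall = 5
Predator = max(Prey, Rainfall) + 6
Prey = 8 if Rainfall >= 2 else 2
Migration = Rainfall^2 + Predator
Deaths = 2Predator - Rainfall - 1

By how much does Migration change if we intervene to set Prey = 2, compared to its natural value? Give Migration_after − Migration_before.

do(Prey=2) replaces the equation Prey = 8 if Rainfall >= 2 else 2 with the constant Prey = 2.
Predator = max(Prey, Rainfall) + 6  [with Prey=2, Rainfall=5]  = 11
Migration = Rainfall^2 + Predator  [with Rainfall=5, Predator=11]  = 36
Without intervention: Prey = 8 if Rainfall >= 2 else 2  [with Rainfall=5]  = 8; Predator = max(Prey, Rainfall) + 6  [with Prey=8, Rainfall=5]  = 14; Migration = Rainfall^2 + Predator  [with Rainfall=5, Predator=14]  = 39.
Change = 36 − 39 = -3.

-3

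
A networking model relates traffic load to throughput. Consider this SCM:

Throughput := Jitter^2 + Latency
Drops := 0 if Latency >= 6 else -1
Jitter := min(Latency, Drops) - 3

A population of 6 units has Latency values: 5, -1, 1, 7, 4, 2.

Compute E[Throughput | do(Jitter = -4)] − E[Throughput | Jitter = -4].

0.8

The intervention sets Jitter=-4 in all 6 units regardless of Latency. Recomputing Throughput per unit gives 21, 15, 17, 23, 20, 18; average 19.
Conditioning on Jitter=-4 selects the 5 unit(s) with Latency ∈ {5, -1, 1, 4, 2}. Their Throughput values: 21, 15, 17, 20, 18. Mean = 18.2.
Difference = 19 − 18.2 = 0.8.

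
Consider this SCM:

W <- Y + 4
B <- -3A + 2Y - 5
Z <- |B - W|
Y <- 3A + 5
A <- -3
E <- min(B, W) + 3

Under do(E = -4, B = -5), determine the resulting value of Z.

Setting E = -4, B = -5 by intervention discards those variables' equations.
Y = 3A + 5  [with A=-3]  = -4
W = Y + 4  [with Y=-4]  = 0
Z = |B - W|  [with B=-5, W=0]  = 5

5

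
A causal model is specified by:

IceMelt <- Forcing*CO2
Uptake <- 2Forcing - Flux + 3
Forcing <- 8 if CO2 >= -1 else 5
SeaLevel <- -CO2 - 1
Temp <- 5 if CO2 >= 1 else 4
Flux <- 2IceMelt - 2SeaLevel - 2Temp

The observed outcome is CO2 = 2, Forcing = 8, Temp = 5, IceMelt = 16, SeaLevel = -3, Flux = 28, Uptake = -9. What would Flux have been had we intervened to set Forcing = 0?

Under do(Forcing=0), the mechanism Forcing <- 8 if CO2 >= -1 else 5 is discarded; Forcing is fixed at 0.
Temp = 5 if CO2 >= 1 else 4  [with CO2=2]  = 5
IceMelt = Forcing*CO2  [with Forcing=0, CO2=2]  = 0
SeaLevel = -CO2 - 1  [with CO2=2]  = -3
Flux = 2IceMelt - 2SeaLevel - 2Temp  [with IceMelt=0, SeaLevel=-3, Temp=5]  = -4

-4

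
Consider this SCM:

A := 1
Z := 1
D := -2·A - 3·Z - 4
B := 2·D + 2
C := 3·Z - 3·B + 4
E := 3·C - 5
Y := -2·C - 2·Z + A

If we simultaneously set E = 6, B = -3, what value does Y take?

-33

Under do(E = 6, B = -3), each intervened variable's structural equation is replaced by its fixed value.
C = 3·Z - 3·B + 4  [with Z=1, B=-3]  = 16
Y = -2·C - 2·Z + A  [with C=16, Z=1, A=1]  = -33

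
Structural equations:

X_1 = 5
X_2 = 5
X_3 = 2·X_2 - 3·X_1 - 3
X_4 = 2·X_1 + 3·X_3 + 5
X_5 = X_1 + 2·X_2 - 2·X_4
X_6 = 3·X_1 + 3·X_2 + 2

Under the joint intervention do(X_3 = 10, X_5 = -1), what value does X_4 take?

The joint intervention fixes X_3 = 10, X_5 = -1, removing each variable's own equation.
X_4 = 2·X_1 + 3·X_3 + 5  [with X_1=5, X_3=10]  = 45

45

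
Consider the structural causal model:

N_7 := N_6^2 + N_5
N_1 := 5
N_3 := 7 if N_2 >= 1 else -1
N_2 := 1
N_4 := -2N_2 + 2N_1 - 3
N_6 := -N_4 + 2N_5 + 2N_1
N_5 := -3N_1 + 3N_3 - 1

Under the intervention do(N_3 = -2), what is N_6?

-39

The intervention breaks the incoming arrows to N_3: N_3 := 7 if N_2 >= 1 else -1 no longer applies, and N_3 = -2.
N_4 = -2N_2 + 2N_1 - 3  [with N_2=1, N_1=5]  = 5
N_5 = -3N_1 + 3N_3 - 1  [with N_1=5, N_3=-2]  = -22
N_6 = -N_4 + 2N_5 + 2N_1  [with N_4=5, N_5=-22, N_1=5]  = -39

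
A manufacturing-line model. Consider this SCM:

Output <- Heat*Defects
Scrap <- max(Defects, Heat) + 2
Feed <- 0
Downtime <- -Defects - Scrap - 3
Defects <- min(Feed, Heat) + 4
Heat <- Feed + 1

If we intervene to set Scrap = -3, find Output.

4

Intervening sets Scrap = -3 and removes its equation (Scrap <- max(Defects, Heat) + 2).
No directed path runs from Scrap to Output, so Output keeps its natural value.
Heat = Feed + 1  [with Feed=0]  = 1
Defects = min(Feed, Heat) + 4  [with Feed=0, Heat=1]  = 4
Output = Heat*Defects  [with Heat=1, Defects=4]  = 4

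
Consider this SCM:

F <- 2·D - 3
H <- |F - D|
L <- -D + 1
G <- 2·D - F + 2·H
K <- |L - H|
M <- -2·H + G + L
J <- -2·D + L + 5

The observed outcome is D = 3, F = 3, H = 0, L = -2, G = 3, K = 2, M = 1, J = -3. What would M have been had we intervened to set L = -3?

0

The intervention breaks the incoming arrows to L: L <- -D + 1 no longer applies, and L = -3.
F = 2·D - 3  [with D=3]  = 3
H = |F - D|  [with F=3, D=3]  = 0
G = 2·D - F + 2·H  [with D=3, F=3, H=0]  = 3
M = -2·H + G + L  [with H=0, G=3, L=-3]  = 0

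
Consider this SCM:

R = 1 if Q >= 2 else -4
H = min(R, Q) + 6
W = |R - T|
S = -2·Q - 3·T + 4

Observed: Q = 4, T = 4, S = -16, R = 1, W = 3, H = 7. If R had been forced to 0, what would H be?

Under do(R=0), the mechanism R = 1 if Q >= 2 else -4 is discarded; R is fixed at 0.
H = min(R, Q) + 6  [with R=0, Q=4]  = 6

6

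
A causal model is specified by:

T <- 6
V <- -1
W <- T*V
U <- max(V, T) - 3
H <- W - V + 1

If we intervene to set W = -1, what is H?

1

do(W=-1) replaces the equation W <- T*V with the constant W = -1.
H = W - V + 1  [with W=-1, V=-1]  = 1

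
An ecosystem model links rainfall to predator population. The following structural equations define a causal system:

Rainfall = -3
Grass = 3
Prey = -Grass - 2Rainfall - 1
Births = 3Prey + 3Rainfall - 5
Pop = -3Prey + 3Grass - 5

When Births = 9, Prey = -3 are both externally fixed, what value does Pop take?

13

The joint intervention fixes Births = 9, Prey = -3, removing each variable's own equation.
Pop = -3Prey + 3Grass - 5  [with Prey=-3, Grass=3]  = 13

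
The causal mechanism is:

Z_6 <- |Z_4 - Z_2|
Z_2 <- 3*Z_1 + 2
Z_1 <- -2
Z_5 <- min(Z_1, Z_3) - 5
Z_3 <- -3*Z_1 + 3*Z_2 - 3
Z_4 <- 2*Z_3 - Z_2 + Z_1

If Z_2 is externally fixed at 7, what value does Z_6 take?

32

Under do(Z_2=7), the mechanism Z_2 <- 3*Z_1 + 2 is discarded; Z_2 is fixed at 7.
Z_3 = -3*Z_1 + 3*Z_2 - 3  [with Z_1=-2, Z_2=7]  = 24
Z_4 = 2*Z_3 - Z_2 + Z_1  [with Z_3=24, Z_2=7, Z_1=-2]  = 39
Z_6 = |Z_4 - Z_2|  [with Z_4=39, Z_2=7]  = 32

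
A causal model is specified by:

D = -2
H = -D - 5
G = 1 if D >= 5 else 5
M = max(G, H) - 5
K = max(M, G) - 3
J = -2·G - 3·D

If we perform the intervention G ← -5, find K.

do(G=-5) replaces the equation G = 1 if D >= 5 else 5 with the constant G = -5.
H = -D - 5  [with D=-2]  = -3
M = max(G, H) - 5  [with G=-5, H=-3]  = -8
K = max(M, G) - 3  [with M=-8, G=-5]  = -8

-8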